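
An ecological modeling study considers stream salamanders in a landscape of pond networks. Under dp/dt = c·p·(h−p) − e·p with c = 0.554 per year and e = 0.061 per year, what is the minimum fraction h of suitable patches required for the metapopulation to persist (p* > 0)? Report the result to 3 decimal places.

0.110

p* = h − e/c is positive only when h > e/c.
h_min = e/c = 0.061/0.554 = 0.1101.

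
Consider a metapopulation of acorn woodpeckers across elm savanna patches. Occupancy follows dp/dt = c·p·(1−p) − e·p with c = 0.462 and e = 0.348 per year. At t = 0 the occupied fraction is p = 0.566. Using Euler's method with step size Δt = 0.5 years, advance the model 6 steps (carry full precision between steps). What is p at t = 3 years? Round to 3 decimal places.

0.403

Update rule: p ← p + [c·p·(1−p) − e·p]·Δt with Δt = 0.5.
  1  |  dp/dt·Δt = -0.041740  |  p_1 = 0.524260
  2  |  dp/dt·Δt = -0.033607  |  p_2 = 0.490653
  3  |  dp/dt·Δt = -0.027644  |  p_3 = 0.463009
  4  |  dp/dt·Δt = -0.023130  |  p_4 = 0.439879
  5  |  dp/dt·Δt = -0.019624  |  p_5 = 0.420255
  6  |  dp/dt·Δt = -0.016843  |  p_6 = 0.403412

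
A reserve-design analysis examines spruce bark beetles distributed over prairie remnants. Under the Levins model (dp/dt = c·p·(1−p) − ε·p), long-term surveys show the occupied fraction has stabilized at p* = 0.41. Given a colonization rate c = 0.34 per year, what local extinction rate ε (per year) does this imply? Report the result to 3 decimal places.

At equilibrium c(1−p*) = ε.
ε = 0.34 × (1 − 0.41) = 0.34 × 0.5900 = 0.2006.

0.201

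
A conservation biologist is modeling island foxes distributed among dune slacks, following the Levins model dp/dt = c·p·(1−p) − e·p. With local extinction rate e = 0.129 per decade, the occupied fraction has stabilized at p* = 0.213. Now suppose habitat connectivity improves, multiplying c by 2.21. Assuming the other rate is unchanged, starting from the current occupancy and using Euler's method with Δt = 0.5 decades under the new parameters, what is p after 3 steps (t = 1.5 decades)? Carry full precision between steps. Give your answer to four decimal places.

0.2646

Balance c(1−p*) = e gives c = e/(1 − 0.21300) = 0.129/0.78700 = 0.16391.
Starting from p₀ = 0.21300; update p ← p + (dp/dt)·Δt with the new parameters.
  1  |  dp/dt·Δt = +0.016624  |  p_1 = 0.229624
  2  |  dp/dt·Δt = +0.017230  |  p_2 = 0.246853
  3  |  dp/dt·Δt = +0.017752  |  p_3 = 0.264605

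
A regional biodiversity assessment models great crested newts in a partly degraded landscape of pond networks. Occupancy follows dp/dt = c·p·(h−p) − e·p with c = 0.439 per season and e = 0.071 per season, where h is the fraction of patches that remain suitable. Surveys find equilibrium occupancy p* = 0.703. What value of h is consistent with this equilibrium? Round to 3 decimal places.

0.865

At equilibrium c(h−p*) = e, so h = p* + e/c.
h = 0.703 + 0.071/0.439 = 0.703 + 0.1617 = 0.8647.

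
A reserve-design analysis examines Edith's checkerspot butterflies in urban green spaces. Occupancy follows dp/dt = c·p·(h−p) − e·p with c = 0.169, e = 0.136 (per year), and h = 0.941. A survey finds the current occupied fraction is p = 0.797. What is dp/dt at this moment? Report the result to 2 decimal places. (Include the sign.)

Colonization term: c·p·(h−p) = 0.169×0.797×0.1440 = 0.01940.
Extinction term: e·p = 0.10839.
dp/dt = 0.01940 − 0.10839 = -0.08900.

-0.09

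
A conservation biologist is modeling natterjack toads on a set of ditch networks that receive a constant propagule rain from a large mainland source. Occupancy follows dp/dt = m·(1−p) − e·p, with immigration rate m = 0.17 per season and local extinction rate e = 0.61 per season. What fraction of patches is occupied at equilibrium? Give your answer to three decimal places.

0.218

Setting dp/dt = 0: m − m·p* = e·p*, so m = (m+e)·p*.
p* = m/(m+e) = 0.17/(0.17+0.61) = 0.17/0.7800 = 0.2179.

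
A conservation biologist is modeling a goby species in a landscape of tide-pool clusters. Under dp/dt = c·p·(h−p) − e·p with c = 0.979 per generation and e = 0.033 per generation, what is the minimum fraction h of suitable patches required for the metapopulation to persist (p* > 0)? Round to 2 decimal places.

0.03

p* = h − e/c is positive only when h > e/c.
h_min = e/c = 0.033/0.979 = 0.0337.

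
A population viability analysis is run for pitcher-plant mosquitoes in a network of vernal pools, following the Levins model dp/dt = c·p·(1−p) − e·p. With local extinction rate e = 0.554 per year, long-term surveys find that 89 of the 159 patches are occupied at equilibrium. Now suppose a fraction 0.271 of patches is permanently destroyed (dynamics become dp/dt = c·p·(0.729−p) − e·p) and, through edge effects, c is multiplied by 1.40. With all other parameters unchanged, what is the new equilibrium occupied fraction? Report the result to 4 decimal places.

0.4145

Observed p* = 89/159 = 0.55975.
Balance c(1−p*) = e gives c = e/(1 − 0.55975) = 0.554/0.44025 = 1.25838.
New p* = 0.729 − e/c = 0.729 − 0.55400/1.76173 = 0.41454.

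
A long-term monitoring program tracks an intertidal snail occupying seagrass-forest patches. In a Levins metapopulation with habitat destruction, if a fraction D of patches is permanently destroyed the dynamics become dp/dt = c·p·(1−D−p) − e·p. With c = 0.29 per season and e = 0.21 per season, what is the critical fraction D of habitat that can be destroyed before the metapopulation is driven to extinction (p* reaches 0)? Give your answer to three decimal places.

The nontrivial equilibrium is p* = (1−D) − e/c; extinction occurs when this hits zero.
So D_crit = 1 − e/c = 1 − 0.21/0.29 = 1 − 0.7241 = 0.2759.
Note this equals the original equilibrium occupancy — the Levins extinction-debt result.

0.276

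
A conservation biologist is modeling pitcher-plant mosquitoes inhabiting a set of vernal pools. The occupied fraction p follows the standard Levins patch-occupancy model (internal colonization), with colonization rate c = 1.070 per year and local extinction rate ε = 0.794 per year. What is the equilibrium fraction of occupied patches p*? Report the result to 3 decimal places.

At equilibrium, colonization balances extinction: c·p*·(1−p*) = ε·p*.
So p* = 1 − ε/c = 1 − 0.794/1.070 = 1 − 0.7421 = 0.2579.

0.258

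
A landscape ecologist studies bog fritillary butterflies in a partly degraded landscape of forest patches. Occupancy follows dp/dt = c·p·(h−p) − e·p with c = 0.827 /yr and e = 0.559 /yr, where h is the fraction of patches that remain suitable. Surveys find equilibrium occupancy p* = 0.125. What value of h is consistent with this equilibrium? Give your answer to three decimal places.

0.801

At equilibrium c(h−p*) = e, so h = p* + e/c.
h = 0.125 + 0.559/0.827 = 0.125 + 0.6759 = 0.8009.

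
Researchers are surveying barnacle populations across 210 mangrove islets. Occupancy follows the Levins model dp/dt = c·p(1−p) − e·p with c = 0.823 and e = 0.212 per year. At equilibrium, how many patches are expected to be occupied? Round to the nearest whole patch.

p* = 1 − e/c = 1 − 0.212/0.823 = 0.7424.
Expected occupied patches = N × p* = 210 × 0.7424 = 155.91 ≈ 156.

156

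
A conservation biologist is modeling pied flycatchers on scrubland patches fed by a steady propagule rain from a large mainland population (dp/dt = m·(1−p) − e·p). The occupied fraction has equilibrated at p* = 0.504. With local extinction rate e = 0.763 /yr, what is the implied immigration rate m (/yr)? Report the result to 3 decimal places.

At equilibrium m(1−p*) = e·p*, so m = e·p*/(1−p*).
m = 0.763 × 0.504 / 0.4960 = 0.3846/0.4960 = 0.7753.

0.775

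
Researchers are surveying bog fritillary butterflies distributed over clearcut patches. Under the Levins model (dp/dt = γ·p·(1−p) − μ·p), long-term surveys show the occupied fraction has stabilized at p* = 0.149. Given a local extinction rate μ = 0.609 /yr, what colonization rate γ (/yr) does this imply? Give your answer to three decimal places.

0.716

At equilibrium γ(1−p*) = μ, so γ = μ/(1−p*).
γ = 0.609/(1 − 0.149) = 0.609/0.8510 = 0.7156.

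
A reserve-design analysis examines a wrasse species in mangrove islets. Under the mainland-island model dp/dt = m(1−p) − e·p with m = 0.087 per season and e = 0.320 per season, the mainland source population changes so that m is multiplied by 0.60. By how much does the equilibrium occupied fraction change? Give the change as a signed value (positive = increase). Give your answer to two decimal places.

Before: p* = 0.087/(0.087+0.320) = 0.2138.
After: m = 0.0522, e = 0.32; p* = 0.0522/0.3722 = 0.1402.
Δp* = 0.1402 − 0.2138 = -0.0735.

-0.07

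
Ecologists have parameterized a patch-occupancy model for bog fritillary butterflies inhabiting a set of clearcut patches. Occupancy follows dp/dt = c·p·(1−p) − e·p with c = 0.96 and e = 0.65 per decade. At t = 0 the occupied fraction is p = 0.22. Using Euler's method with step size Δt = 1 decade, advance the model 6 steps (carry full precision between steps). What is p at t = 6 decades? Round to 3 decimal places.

Update rule: p ← p + [c·p·(1−p) − e·p]·Δt with Δt = 1.
p: 0.22000 → 0.24174  (Δp = +0.02174)
p: 0.24174 → 0.26058  (Δp = +0.01884)
p: 0.26058 → 0.27617  (Δp = +0.01559)
p: 0.27617 → 0.28856  (Δp = +0.01239)
p: 0.28856 → 0.29808  (Δp = +0.00952)
p: 0.29808 → 0.30519  (Δp = +0.00711)

0.305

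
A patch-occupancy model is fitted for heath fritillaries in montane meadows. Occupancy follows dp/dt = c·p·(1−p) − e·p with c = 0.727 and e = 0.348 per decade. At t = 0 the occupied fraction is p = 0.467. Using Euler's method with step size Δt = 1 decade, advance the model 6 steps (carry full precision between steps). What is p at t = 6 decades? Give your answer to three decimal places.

0.518

Update rule: p ← p + [c·p·(1−p) − e·p]·Δt with Δt = 1.
p: 0.46700 → 0.48544  (Δp = +0.01844)
p: 0.48544 → 0.49810  (Δp = +0.01266)
p: 0.49810 → 0.50651  (Δp = +0.00841)
p: 0.50651 → 0.51196  (Δp = +0.00545)
p: 0.51196 → 0.51545  (Δp = +0.00348)
p: 0.51545 → 0.51765  (Δp = +0.00220)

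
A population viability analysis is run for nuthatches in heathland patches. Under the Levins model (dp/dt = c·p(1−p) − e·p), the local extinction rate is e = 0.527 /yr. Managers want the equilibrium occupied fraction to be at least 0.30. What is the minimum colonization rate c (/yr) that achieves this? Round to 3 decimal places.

0.753

p* = 1 − e/c ≥ 0.30 requires e/c ≤ 0.7000, i.e. c ≥ e/0.7000.
c_min = 0.527/0.7000 = 0.7529.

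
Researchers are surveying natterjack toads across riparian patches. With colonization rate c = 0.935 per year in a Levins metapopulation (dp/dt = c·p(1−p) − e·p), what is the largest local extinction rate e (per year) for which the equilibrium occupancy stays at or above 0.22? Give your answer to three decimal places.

0.729

1 − e/c ≥ 0.22 ⇒ e ≤ c(1 − 0.22) = 0.935 × 0.7800.
e_max = 0.7293.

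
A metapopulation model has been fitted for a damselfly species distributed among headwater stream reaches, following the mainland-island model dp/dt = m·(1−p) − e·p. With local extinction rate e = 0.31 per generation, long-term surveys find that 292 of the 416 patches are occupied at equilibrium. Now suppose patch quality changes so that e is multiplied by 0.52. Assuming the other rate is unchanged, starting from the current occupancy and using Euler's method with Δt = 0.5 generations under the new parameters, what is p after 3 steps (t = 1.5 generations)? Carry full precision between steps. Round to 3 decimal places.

0.799

Observed p* = 292/416 = 0.70192.
Balance m(1−p*) = e·p* gives m = e·p*/(1−p*) = 0.31×0.70192/0.29808 = 0.73000.
Starting from p₀ = 0.70192; update p ← p + (dp/dt)·Δt with the new parameters.
p: 0.70192 → 0.75415  (Δp = +0.05222)
p: 0.75415 → 0.78310  (Δp = +0.02895)
p: 0.78310 → 0.79915  (Δp = +0.01605)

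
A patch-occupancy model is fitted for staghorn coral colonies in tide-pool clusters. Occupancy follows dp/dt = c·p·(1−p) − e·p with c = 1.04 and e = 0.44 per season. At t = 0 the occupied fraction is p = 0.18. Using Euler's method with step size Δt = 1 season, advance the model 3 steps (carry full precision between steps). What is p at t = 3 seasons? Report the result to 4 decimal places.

Update rule: p ← p + [c·p·(1−p) − e·p]·Δt with Δt = 1.
t = 1: p = 0.18000 + (+0.07430) = 0.25430
t = 2: p = 0.25430 + (+0.08533) = 0.33963
t = 3: p = 0.33963 + (+0.08382) = 0.42344

0.4234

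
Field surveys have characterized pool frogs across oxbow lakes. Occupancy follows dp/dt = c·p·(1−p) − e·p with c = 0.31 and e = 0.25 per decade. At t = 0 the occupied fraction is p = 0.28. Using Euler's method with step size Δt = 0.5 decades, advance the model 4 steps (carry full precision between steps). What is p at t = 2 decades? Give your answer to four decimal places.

0.2662

Update rule: p ← p + [c·p·(1−p) − e·p]·Δt with Δt = 0.5.
  1  |  dp/dt·Δt = -0.003752  |  p_1 = 0.276248
  2  |  dp/dt·Δt = -0.003541  |  p_2 = 0.272707
  3  |  dp/dt·Δt = -0.003346  |  p_3 = 0.269361
  4  |  dp/dt·Δt = -0.003165  |  p_4 = 0.266196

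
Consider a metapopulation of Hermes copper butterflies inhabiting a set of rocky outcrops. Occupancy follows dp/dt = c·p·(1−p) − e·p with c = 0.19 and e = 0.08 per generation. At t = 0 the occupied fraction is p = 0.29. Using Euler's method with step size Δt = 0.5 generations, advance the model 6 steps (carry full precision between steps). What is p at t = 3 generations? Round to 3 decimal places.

Update rule: p ← p + [c·p·(1−p) − e·p]·Δt with Δt = 0.5.
  1  |  dp/dt·Δt = +0.007960  |  p_1 = 0.297960
  2  |  dp/dt·Δt = +0.007954  |  p_2 = 0.305914
  3  |  dp/dt·Δt = +0.007935  |  p_3 = 0.313849
  4  |  dp/dt·Δt = +0.007904  |  p_4 = 0.321753
  5  |  dp/dt·Δt = +0.007862  |  p_5 = 0.329615
  6  |  dp/dt·Δt = +0.007807  |  p_6 = 0.337422

0.337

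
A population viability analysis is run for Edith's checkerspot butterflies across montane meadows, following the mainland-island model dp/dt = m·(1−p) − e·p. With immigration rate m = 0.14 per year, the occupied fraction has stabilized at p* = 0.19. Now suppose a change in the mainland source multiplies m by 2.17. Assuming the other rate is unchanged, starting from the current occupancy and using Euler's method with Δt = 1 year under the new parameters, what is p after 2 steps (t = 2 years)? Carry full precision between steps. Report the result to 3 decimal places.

Balance m(1−p*) = e·p* gives e = m(1−p*)/p* = 0.14×0.81000/0.19000 = 0.59684.
Starting from p₀ = 0.19000; update p ← p + (dp/dt)·Δt with the new parameters.
step 1: Δp = +0.13268, p = 0.32268
step 2: Δp = +0.01318, p = 0.33586

0.336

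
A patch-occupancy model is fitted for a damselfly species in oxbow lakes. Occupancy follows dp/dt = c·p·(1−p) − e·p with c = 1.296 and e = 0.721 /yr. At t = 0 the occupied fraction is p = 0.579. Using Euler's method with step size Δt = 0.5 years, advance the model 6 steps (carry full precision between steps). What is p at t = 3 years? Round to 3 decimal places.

0.456

Update rule: p ← p + [c·p·(1−p) − e·p]·Δt with Δt = 0.5.
  1  |  dp/dt·Δt = -0.050774  |  p_1 = 0.528226
  2  |  dp/dt·Δt = -0.028942  |  p_2 = 0.499284
  3  |  dp/dt·Δt = -0.017992  |  p_3 = 0.481292
  4  |  dp/dt·Δt = -0.011733  |  p_4 = 0.469559
  5  |  dp/dt·Δt = -0.007877  |  p_5 = 0.461683
  6  |  dp/dt·Δt = -0.005388  |  p_6 = 0.456295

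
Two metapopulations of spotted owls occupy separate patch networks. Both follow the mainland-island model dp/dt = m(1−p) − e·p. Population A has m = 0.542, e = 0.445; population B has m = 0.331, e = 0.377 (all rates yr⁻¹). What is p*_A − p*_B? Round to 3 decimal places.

A: p*_A = m/(m+e) = 0.542/0.9870 = 0.5491.
B: p*_B = 0.331/0.7080 = 0.4675.
p*_A − p*_B = 0.5491 − 0.4675 = 0.0816.

0.082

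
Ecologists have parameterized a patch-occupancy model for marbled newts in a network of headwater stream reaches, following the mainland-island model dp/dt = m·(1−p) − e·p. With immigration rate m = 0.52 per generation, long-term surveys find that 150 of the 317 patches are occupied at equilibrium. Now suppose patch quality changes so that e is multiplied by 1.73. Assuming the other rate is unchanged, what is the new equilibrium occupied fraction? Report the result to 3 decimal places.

Observed p* = 150/317 = 0.47319.
Balance m(1−p*) = e·p* gives e = m(1−p*)/p* = 0.52×0.52681/0.47319 = 0.57892.
New p* = m/(m+e) = 0.52000/(0.52000+1.00153) = 0.34176.

0.342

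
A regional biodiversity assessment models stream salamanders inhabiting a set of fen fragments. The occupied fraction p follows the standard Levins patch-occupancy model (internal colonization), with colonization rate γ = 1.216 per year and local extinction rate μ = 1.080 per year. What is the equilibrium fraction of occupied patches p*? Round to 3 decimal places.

Setting dp/dt = 0 and dividing through by p* gives γ·(1−p*) = μ.
So p* = 1 − μ/γ = 1 − 1.080/1.216 = 1 − 0.8882 = 0.1118.

0.112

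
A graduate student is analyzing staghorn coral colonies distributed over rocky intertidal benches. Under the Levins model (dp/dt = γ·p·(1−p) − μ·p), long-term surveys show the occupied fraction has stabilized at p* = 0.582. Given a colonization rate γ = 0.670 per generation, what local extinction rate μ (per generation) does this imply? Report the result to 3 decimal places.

0.280

At equilibrium γ(1−p*) = μ.
μ = 0.670 × (1 − 0.582) = 0.670 × 0.4180 = 0.2801.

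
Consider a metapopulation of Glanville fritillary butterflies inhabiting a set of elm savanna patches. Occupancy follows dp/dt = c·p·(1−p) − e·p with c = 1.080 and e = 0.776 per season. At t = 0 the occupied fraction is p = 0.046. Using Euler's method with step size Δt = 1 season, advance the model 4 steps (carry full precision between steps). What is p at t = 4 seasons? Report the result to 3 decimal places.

0.106

Update rule: p ← p + [c·p·(1−p) − e·p]·Δt with Δt = 1.
step 1: Δp = +0.01170, p = 0.05770
step 2: Δp = +0.01394, p = 0.07164
step 3: Δp = +0.01624, p = 0.08788
step 4: Δp = +0.01837, p = 0.10625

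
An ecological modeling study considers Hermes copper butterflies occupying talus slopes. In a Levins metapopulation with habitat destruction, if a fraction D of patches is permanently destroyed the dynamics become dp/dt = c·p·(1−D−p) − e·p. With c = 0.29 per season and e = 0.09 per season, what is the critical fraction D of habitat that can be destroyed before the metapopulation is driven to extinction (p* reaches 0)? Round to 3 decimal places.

The nontrivial equilibrium is p* = (1−D) − e/c; extinction occurs when this hits zero.
So D_crit = 1 − e/c = 1 − 0.09/0.29 = 1 − 0.3103 = 0.6897.
This equals the undisturbed p*, a classic result of Lande's extension.

0.690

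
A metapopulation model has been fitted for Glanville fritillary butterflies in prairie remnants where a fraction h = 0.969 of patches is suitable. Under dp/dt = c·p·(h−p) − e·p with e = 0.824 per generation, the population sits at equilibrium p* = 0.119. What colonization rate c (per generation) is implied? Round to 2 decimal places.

At equilibrium c(h−p*) = e, so c = e/(h−p*).
c = 0.824/(0.969 − 0.119) = 0.824/0.8500 = 0.9694.

0.97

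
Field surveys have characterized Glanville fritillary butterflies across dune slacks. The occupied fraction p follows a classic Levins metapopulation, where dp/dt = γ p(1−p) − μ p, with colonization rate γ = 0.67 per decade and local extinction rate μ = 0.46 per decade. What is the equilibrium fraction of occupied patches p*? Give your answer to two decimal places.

Setting dp/dt = 0 and dividing through by p* gives γ·(1−p*) = μ.
So p* = 1 − μ/γ = 1 − 0.46/0.67 = 1 − 0.6866 = 0.3134.

0.31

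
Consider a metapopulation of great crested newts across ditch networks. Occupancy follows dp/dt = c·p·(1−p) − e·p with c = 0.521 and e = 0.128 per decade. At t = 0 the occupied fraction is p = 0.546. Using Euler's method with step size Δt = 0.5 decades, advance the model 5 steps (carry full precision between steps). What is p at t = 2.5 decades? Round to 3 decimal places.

0.665

Update rule: p ← p + [c·p·(1−p) − e·p]·Δt with Δt = 0.5.
  1  |  dp/dt·Δt = +0.029630  |  p_1 = 0.575630
  2  |  dp/dt·Δt = +0.026795  |  p_2 = 0.602424
  3  |  dp/dt·Δt = +0.023837  |  p_3 = 0.626261
  4  |  dp/dt·Δt = +0.020891  |  p_4 = 0.647153
  5  |  dp/dt·Δt = +0.018066  |  p_5 = 0.665219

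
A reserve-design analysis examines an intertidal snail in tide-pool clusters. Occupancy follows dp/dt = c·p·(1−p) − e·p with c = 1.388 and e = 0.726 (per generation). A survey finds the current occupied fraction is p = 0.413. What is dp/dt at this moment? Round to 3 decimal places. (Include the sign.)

Colonization term: c·p·(1−p) = 1.388×0.413×0.5870 = 0.33649.
Extinction term: e·p = 0.29984.
dp/dt = 0.33649 − 0.29984 = 0.03666.

0.037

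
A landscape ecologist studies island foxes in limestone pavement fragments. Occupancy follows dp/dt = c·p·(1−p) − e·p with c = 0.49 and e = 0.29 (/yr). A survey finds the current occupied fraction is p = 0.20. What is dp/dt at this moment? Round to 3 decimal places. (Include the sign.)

Colonization term: c·p·(1−p) = 0.49×0.20×0.8000 = 0.07840.
Extinction term: e·p = 0.05800.
dp/dt = 0.07840 − 0.05800 = 0.02040.

0.020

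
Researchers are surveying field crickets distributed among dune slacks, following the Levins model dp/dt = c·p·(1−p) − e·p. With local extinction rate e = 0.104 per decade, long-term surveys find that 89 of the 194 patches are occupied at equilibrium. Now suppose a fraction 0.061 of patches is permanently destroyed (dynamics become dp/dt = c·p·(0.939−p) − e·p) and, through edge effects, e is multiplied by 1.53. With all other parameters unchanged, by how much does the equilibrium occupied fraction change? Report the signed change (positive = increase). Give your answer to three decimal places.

-0.348

Observed p* = 89/194 = 0.45876.
Balance c(1−p*) = e gives c = e/(1 − 0.45876) = 0.104/0.54124 = 0.19215.
New p* = 0.939 − e/c = 0.939 − 0.15912/0.19215 = 0.11090.
Δp* = 0.11090 − 0.45876 = -0.34786.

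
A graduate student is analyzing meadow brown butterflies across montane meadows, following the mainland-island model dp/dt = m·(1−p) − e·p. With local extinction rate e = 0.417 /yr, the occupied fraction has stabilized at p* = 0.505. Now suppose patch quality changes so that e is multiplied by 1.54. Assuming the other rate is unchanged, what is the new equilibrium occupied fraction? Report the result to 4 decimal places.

Balance m(1−p*) = e·p* gives m = e·p*/(1−p*) = 0.417×0.50500/0.49500 = 0.42542.
New p* = m/(m+e) = 0.42542/(0.42542+0.64218) = 0.39848.

0.3985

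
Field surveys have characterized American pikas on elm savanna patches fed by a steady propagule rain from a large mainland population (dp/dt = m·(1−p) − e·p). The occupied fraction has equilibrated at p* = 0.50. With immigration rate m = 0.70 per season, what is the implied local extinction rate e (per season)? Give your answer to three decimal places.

At equilibrium m(1−p*) = e·p*, so e = m(1−p*)/p*.
e = 0.70 × 0.5000 / 0.50 = 0.7000.

0.700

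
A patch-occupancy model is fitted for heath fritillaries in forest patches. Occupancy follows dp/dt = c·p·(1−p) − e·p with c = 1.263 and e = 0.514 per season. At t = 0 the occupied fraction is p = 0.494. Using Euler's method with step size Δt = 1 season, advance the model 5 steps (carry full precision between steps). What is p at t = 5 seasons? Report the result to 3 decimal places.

0.593

Update rule: p ← p + [c·p·(1−p) − e·p]·Δt with Δt = 1.
t = 1: p = 0.49400 + (+0.06179) = 0.55579
t = 2: p = 0.55579 + (+0.02614) = 0.58193
t = 3: p = 0.58193 + (+0.00816) = 0.59009
t = 4: p = 0.59009 + (+0.00219) = 0.59228
t = 5: p = 0.59228 + (+0.00056) = 0.59284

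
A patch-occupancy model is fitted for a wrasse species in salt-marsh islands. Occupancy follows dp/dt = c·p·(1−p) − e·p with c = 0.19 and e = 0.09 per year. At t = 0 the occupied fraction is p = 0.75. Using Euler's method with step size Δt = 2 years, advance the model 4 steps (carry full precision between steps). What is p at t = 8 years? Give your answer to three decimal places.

Update rule: p ← p + [c·p·(1−p) − e·p]·Δt with Δt = 2.
p: 0.75000 → 0.68625  (Δp = -0.06375)
p: 0.68625 → 0.64454  (Δp = -0.04171)
p: 0.64454 → 0.61559  (Δp = -0.02896)
p: 0.61559 → 0.59470  (Δp = -0.02088)

0.595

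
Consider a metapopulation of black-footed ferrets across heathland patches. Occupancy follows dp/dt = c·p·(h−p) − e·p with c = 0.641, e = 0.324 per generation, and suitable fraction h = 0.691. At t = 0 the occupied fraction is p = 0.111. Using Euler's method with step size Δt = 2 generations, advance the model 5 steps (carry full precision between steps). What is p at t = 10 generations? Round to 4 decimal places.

0.1558

Update rule: p ← p + [c·p·(h−p) − e·p]·Δt with Δt = 2.
t = 2: p = 0.11100 + (+0.01061) = 0.12161
t = 4: p = 0.12161 + (+0.00997) = 0.13157
t = 6: p = 0.13157 + (+0.00910) = 0.14068
t = 8: p = 0.14068 + (+0.00809) = 0.14877
t = 10: p = 0.14877 + (+0.00701) = 0.15578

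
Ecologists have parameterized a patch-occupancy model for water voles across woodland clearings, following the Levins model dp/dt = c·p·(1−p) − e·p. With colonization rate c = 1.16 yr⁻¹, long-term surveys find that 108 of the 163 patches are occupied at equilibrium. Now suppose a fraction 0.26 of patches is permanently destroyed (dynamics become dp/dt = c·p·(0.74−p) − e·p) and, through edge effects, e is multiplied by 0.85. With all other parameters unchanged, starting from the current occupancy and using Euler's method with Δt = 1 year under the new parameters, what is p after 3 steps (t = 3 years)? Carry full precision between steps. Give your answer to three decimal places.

0.462

Observed p* = 108/163 = 0.66258.
Balance c(1−p*) = e gives e = 1.16×(1 − 0.66258) = 0.39141.
Starting from p₀ = 0.66258; update p ← p + (dp/dt)·Δt with the new parameters.
step 1: Δp = -0.16093, p = 0.50164
step 2: Δp = -0.02820, p = 0.47345
step 3: Δp = -0.01113, p = 0.46232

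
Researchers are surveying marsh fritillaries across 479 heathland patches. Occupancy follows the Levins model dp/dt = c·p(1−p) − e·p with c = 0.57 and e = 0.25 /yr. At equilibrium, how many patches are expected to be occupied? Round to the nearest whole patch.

p* = 1 − e/c = 1 − 0.25/0.57 = 0.5614.
Expected occupied patches = N × p* = 479 × 0.5614 = 268.91 ≈ 269.

269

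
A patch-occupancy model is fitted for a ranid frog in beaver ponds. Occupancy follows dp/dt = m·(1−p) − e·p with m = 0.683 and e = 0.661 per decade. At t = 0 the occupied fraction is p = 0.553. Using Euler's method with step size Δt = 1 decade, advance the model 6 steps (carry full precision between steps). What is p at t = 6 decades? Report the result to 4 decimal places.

Update rule: p ← p + [m·(1−p) − e·p]·Δt with Δt = 1.
  1  |  dp/dt·Δt = -0.060232  |  p_1 = 0.492768
  2  |  dp/dt·Δt = +0.020720  |  p_2 = 0.513488
  3  |  dp/dt·Δt = -0.007128  |  p_3 = 0.506360
  4  |  dp/dt·Δt = +0.002452  |  p_4 = 0.508812
  5  |  dp/dt·Δt = -0.000843  |  p_5 = 0.507969
  6  |  dp/dt·Δt = +0.000290  |  p_6 = 0.508259

0.5083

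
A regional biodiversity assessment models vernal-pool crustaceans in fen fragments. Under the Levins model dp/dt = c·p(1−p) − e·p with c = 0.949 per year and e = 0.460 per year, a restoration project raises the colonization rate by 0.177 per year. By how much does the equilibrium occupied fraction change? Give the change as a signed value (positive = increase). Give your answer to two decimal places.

0.08

Before: p* = 1 − 0.460/0.949 = 0.5153.
After the change, c = 1.126, e = 0.46, so p* = 1 − 0.46/1.126 = 0.5915.
Δp* = 0.5915 − 0.5153 = +0.0762.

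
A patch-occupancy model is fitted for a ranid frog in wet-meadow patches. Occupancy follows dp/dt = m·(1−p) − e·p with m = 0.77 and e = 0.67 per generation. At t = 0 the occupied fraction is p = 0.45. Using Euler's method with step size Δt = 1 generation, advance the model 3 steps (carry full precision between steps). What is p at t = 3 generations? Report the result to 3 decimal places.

Update rule: p ← p + [m·(1−p) − e·p]·Δt with Δt = 1.
p: 0.45000 → 0.57200  (Δp = +0.12200)
p: 0.57200 → 0.51832  (Δp = -0.05368)
p: 0.51832 → 0.54194  (Δp = +0.02362)

0.542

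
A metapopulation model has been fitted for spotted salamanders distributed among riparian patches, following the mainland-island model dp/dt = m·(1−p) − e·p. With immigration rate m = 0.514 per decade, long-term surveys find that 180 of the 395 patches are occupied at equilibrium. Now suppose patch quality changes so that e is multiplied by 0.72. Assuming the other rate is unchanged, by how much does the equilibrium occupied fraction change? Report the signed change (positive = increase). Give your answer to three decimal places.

Observed p* = 180/395 = 0.45570.
Balance m(1−p*) = e·p* gives e = m(1−p*)/p* = 0.514×0.54430/0.45570 = 0.61394.
New p* = m/(m+e) = 0.51400/(0.51400+0.44204) = 0.53763.
Δp* = 0.53763 − 0.45570 = +0.08193.

0.082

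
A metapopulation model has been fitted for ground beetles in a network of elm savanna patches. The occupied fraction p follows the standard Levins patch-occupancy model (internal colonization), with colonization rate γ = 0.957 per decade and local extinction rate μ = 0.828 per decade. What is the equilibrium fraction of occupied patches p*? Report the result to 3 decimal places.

Setting dp/dt = 0 and dividing through by p* gives γ·(1−p*) = μ.
So p* = 1 − μ/γ = 1 − 0.828/0.957 = 1 − 0.8652 = 0.1348.

0.135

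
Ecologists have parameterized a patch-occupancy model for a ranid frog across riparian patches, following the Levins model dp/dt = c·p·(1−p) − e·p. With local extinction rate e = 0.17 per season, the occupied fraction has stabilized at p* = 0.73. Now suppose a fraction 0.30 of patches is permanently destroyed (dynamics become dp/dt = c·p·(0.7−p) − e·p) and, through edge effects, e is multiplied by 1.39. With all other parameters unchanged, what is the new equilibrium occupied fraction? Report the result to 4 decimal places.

Balance c(1−p*) = e gives c = e/(1 − 0.73000) = 0.17/0.27000 = 0.62963.
New p* = 0.7 − e/c = 0.7 − 0.23630/0.62963 = 0.32470.

0.3247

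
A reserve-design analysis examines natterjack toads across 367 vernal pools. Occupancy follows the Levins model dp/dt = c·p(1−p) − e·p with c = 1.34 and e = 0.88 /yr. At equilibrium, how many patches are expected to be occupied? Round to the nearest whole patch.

126

p* = 1 − e/c = 1 − 0.88/1.34 = 0.3433.
Expected occupied patches = N × p* = 367 × 0.3433 = 125.99 ≈ 126.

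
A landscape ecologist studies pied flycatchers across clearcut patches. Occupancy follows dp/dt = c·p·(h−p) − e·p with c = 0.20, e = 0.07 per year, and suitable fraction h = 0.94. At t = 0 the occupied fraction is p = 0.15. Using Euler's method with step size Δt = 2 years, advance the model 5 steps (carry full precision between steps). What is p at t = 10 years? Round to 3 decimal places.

0.305

Update rule: p ← p + [c·p·(h−p) − e·p]·Δt with Δt = 2.
  1  |  dp/dt·Δt = +0.026400  |  p_1 = 0.176400
  2  |  dp/dt·Δt = +0.029184  |  p_2 = 0.205584
  3  |  dp/dt·Δt = +0.031612  |  p_3 = 0.237196
  4  |  dp/dt·Δt = +0.033473  |  p_4 = 0.270669
  5  |  dp/dt·Δt = +0.034573  |  p_5 = 0.305242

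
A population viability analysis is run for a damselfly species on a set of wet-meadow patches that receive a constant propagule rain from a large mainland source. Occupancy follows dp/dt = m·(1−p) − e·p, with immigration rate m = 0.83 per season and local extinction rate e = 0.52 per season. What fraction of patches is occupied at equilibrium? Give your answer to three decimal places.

0.615

Setting dp/dt = 0: m − m·p* = e·p*, so m = (m+e)·p*.
p* = m/(m+e) = 0.83/(0.83+0.52) = 0.83/1.3500 = 0.6148.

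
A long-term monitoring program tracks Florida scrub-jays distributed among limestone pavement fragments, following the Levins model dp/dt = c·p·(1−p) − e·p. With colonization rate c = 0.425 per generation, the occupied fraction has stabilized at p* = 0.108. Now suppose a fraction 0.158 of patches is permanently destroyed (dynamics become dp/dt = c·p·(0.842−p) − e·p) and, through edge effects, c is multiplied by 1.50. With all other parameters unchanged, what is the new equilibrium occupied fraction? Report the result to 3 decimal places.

0.247

Balance c(1−p*) = e gives e = 0.425×(1 − 0.10800) = 0.37910.
New p* = 0.842 − e/c = 0.842 − 0.37910/0.63750 = 0.24733.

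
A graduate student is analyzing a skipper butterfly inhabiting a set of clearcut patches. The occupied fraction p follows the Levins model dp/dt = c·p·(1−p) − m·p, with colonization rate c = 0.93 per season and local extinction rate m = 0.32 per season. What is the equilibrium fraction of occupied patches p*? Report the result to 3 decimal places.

0.656

Setting dp/dt = 0 and dividing through by p* gives c·(1−p*) = m.
So p* = 1 − m/c = 1 − 0.32/0.93 = 1 − 0.3441 = 0.6559.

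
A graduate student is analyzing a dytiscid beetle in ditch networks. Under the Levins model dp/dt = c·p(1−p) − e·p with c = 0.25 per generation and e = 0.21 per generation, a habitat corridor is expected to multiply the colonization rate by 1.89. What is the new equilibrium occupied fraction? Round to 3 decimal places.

Before: p* = 1 − 0.21/0.25 = 0.1600.
After the change, c = 0.4725, e = 0.21, so p* = 1 − 0.21/0.4725 = 0.5556.

0.556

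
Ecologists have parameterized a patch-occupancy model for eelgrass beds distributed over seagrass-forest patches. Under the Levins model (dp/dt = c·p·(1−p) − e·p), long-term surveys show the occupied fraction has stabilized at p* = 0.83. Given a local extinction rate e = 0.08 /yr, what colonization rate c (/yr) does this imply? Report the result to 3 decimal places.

0.471

At equilibrium c(1−p*) = e, so c = e/(1−p*).
c = 0.08/(1 − 0.83) = 0.08/0.1700 = 0.4706.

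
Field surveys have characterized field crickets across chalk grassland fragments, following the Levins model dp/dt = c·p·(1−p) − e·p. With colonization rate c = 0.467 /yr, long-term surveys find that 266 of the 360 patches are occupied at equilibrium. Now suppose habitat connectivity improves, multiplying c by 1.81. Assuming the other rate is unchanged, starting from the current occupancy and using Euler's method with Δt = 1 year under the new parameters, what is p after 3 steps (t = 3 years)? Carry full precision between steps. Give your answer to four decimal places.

0.8518

Observed p* = 266/360 = 0.73889.
Balance c(1−p*) = e gives e = 0.467×(1 − 0.73889) = 0.12194.
Starting from p₀ = 0.73889; update p ← p + (dp/dt)·Δt with the new parameters.
  1  |  dp/dt·Δt = +0.072980  |  p_1 = 0.811869
  2  |  dp/dt·Δt = +0.030106  |  p_2 = 0.841975
  3  |  dp/dt·Δt = +0.009796  |  p_3 = 0.851771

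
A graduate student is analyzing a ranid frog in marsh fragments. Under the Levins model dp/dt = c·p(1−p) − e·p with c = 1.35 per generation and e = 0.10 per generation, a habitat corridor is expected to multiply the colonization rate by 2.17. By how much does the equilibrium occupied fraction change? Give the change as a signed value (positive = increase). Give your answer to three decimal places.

0.040

Before: p* = 1 − 0.10/1.35 = 0.9259.
After the change, c = 2.9295, e = 0.1, so p* = 1 − 0.1/2.9295 = 0.9659.
Δp* = 0.9659 − 0.9259 = +0.0399.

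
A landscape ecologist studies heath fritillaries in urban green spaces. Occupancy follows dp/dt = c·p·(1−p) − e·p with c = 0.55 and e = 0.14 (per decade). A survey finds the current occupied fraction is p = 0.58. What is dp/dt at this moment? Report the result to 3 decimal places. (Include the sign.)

0.053

Colonization term: c·p·(1−p) = 0.55×0.58×0.4200 = 0.13398.
Extinction term: e·p = 0.08120.
dp/dt = 0.13398 − 0.08120 = 0.05278.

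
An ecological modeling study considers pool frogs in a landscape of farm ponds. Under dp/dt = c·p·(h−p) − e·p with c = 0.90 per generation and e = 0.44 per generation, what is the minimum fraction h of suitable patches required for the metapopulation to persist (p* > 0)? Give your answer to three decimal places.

0.489

p* = h − e/c is positive only when h > e/c.
h_min = e/c = 0.44/0.90 = 0.4889.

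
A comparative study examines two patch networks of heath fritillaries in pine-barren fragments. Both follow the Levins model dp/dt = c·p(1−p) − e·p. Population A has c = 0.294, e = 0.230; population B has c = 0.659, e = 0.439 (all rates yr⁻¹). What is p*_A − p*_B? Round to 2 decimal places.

A: p*_A = 1 − 0.230/0.294 = 0.2177.
B: p*_B = 1 − 0.439/0.659 = 0.3338.
p*_A − p*_B = 0.2177 − 0.3338 = -0.1162.

-0.12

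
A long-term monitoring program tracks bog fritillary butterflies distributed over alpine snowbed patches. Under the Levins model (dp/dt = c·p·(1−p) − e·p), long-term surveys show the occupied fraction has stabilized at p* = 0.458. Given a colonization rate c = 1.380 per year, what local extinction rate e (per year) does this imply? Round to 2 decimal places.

At equilibrium c(1−p*) = e.
e = 1.380 × (1 − 0.458) = 1.380 × 0.5420 = 0.7480.

0.75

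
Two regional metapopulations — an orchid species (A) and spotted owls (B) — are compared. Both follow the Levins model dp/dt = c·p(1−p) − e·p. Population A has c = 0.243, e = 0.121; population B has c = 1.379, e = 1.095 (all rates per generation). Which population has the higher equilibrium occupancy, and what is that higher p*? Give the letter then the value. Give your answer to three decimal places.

A: p*_A = 1 − 0.121/0.243 = 0.5021.
B: p*_B = 1 − 1.095/1.379 = 0.2059.
A is higher at 0.5021.

A, 0.502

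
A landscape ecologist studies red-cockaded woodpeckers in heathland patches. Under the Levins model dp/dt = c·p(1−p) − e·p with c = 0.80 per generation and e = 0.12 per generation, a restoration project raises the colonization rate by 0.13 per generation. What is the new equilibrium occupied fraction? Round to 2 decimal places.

Before: p* = 1 − 0.12/0.80 = 0.8500.
After the change, c = 0.93, e = 0.12, so p* = 1 − 0.12/0.93 = 0.8710.

0.87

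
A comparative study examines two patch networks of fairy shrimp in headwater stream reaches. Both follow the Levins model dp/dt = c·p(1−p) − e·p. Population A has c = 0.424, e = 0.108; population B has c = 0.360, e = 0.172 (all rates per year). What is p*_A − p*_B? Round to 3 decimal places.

0.223

A: p*_A = 1 − 0.108/0.424 = 0.7453.
B: p*_B = 1 − 0.172/0.360 = 0.5222.
p*_A − p*_B = 0.7453 − 0.5222 = 0.2231.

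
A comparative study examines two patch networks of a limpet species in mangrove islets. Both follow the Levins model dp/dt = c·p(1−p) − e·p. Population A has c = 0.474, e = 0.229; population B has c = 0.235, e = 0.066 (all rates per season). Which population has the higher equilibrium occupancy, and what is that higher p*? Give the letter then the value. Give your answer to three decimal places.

A: p*_A = 1 − 0.229/0.474 = 0.5169.
B: p*_B = 1 − 0.066/0.235 = 0.7191.
B is higher at 0.7191.

B, 0.719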